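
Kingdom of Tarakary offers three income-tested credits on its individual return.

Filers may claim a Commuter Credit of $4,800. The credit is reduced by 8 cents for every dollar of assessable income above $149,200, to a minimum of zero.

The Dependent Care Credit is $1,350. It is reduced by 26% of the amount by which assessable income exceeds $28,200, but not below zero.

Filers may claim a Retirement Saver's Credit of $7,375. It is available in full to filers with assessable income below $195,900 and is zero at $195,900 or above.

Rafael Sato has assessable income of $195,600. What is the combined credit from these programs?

$8,463

Commuter Credit: 8% of the $46,400 excess over $149,200 is $3,712; credit = $4,800 − $3,712 = $1,088.
Dependent Care Credit: 26% of the $167,400 excess over $28,200 is $43,524 ≥ base, so the credit is $0.
Retirement Saver's Credit: $195,600 is below the $195,900 cutoff, so the full $7,375 applies.
Total: $1,088 + $0 + $7,375 = $8,463.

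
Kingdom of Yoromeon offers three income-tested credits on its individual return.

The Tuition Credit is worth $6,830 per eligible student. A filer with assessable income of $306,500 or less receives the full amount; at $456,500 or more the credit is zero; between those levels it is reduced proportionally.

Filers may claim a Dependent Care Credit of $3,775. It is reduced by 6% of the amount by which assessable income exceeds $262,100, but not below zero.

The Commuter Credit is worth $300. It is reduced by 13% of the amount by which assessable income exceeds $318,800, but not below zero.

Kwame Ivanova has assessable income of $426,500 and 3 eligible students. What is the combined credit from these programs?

$4,098

Tuition Credit: base = 3 × $6,830 = $20,490. $426,500 is $120,000 into a $150,000 phase-out range, leaving 30,000/150,000 of the credit: $20,490 × 30,000/150,000 = $4,098.
Dependent Care Credit: 6% of the $164,400 excess over $262,100 is $9,864 ≥ base, so the credit is $0.
Commuter Credit: 13% of the $107,700 excess over $318,800 is $14,001 ≥ base, so the credit is $0.
Total: $4,098 + $0 + $0 = $4,098.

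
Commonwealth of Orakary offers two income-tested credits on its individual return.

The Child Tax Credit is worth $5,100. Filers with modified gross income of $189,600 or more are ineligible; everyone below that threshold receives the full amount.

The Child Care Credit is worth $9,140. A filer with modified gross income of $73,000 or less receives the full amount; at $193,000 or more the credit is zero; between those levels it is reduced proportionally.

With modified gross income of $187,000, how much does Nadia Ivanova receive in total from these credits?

$5,557

Child Tax Credit: $187,000 is below the $189,600 cutoff, so the full $5,100 applies.
Child Care Credit: $187,000 is $114,000 into a $120,000 phase-out range, leaving 6,000/120,000 of the credit: $9,140 × 6,000/120,000 = $457.
Total: $5,100 + $457 = $5,557.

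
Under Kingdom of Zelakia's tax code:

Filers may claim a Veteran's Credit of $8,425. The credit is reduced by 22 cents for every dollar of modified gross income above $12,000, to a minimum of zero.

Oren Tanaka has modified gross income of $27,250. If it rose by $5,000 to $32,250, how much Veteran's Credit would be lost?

$1,100

At $27,250 — 22% of the $15,250 excess over $12,000 is $3,355; credit = $8,425 − $3,355 = $5,070.
At $32,250 — 22% of the $20,250 excess over $12,000 is $4,455; credit = $8,425 − $4,455 = $3,970.
Lost: $5,070 − $3,970 = $1,100.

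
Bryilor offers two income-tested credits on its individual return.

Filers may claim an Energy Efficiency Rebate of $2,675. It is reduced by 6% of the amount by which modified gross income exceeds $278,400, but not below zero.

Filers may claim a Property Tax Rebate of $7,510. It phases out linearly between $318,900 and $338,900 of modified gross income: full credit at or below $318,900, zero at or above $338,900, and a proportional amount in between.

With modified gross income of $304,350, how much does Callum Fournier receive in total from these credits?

$8,628

Energy Efficiency Rebate: 6% of the $25,950 excess over $278,400 is $1,557; credit = $2,675 − $1,557 = $1,118.
Property Tax Rebate: $304,350 is at or below the $318,900 threshold, so the full $7,510 applies.
Total: $1,118 + $7,510 = $8,628.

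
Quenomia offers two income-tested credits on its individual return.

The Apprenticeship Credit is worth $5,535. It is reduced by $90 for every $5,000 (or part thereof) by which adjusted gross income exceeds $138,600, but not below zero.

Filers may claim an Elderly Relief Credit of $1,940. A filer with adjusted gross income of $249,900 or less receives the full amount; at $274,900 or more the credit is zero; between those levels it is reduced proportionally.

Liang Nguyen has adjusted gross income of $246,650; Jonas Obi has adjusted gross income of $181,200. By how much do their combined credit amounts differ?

$1,170

Liang ($246,650): Apprenticeship Credit: income exceeds $138,600 by $108,050, which is 22 full-or-partial $5,000 increments; reduction = 22 × $90 = $1,980, leaving $3,555. Elderly Relief Credit: $246,650 is at or below the $249,900 threshold, so the full $1,940 applies. total $3,555 + $1,940 = $5,495
Jonas ($181,200): Apprenticeship Credit: income exceeds $138,600 by $42,600, which is 9 full-or-partial $5,000 increments; reduction = 9 × $90 = $810, leaving $4,725. Elderly Relief Credit: $181,200 is at or below the $249,900 threshold, so the full $1,940 applies. total $4,725 + $1,940 = $6,665
Difference: |$5,495 − $6,665| = $1,170.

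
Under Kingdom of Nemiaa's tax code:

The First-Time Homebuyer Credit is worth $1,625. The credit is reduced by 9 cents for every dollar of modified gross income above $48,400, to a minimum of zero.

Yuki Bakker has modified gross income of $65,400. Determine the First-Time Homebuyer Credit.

First-Time Homebuyer Credit: 9% of the $17,000 excess over $48,400 is $1,530; credit = $1,625 − $1,530 = $95.

$95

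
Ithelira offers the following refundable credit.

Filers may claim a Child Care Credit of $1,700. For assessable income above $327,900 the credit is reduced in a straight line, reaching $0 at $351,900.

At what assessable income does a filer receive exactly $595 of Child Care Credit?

$595 is 595/1,700 of the full $1,700, so 1,105/1,700 of the $24,000 range has been used: income = $327,900 + $24,000 × 1,105/1,700 = $343,500.

$343,500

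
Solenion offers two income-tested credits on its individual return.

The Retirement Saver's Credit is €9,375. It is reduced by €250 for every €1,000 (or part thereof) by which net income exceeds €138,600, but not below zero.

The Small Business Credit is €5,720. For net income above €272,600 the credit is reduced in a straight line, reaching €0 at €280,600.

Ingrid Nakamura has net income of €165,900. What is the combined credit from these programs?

€8,095

Retirement Saver's Credit: income exceeds €138,600 by €27,300, which is 28 full-or-partial €1,000 increments; reduction = 28 × €250 = €7,000, leaving €2,375.
Small Business Credit: €165,900 is at or below the €272,600 threshold, so the full €5,720 applies.
Total: €2,375 + €5,720 = €8,095.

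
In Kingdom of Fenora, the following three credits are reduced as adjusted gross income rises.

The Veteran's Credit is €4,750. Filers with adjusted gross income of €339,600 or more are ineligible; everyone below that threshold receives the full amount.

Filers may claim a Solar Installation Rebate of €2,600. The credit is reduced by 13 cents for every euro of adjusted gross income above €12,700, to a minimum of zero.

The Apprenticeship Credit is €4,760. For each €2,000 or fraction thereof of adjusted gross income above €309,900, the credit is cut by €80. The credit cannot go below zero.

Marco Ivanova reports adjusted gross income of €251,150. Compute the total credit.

€9,510

Veteran's Credit: €251,150 is below the €339,600 cutoff, so the full €4,750 applies.
Solar Installation Rebate: 13% of the €238,450 excess over €12,700 is €30,998.50 ≥ base, so the credit is €0.
Apprenticeship Credit: €251,150 is at or below the €309,900 threshold, so the full €4,760 applies.
Total: €4,750 + €0 + €4,760 = €9,510.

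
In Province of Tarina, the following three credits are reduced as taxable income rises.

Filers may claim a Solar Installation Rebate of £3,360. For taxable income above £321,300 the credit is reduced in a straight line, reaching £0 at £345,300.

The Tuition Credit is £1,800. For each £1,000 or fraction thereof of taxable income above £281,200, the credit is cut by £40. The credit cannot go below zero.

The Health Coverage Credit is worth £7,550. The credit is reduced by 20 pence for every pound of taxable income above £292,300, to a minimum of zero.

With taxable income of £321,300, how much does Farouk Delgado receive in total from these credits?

Solar Installation Rebate: £321,300 is at or below the £321,300 threshold, so the full £3,360 applies.
Tuition Credit: income exceeds £281,200 by £40,100, which is 41 full-or-partial £1,000 increments; reduction = 41 × £40 = £1,640, leaving £160.
Health Coverage Credit: 20% of the £29,000 excess over £292,300 is £5,800; credit = £7,550 − £5,800 = £1,750.
Total: £3,360 + £160 + £1,750 = £5,270.

£5,270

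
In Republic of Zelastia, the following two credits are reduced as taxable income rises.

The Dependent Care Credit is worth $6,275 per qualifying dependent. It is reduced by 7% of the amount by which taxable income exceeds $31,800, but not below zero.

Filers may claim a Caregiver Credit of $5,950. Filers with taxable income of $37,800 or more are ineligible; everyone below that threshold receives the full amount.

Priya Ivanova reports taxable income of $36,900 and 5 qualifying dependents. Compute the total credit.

Dependent Care Credit: base = 5 × $6,275 = $31,375. 7% of the $5,100 excess over $31,800 is $357; credit = $31,375 − $357 = $31,018.
Caregiver Credit: $36,900 is below the $37,800 cutoff, so the full $5,950 applies.
Total: $31,018 + $5,950 = $36,968.

$36,968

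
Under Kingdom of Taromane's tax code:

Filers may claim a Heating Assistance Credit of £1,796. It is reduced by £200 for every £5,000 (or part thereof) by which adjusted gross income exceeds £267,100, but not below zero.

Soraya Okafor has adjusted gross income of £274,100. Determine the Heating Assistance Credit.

£1,396

Heating Assistance Credit: income exceeds £267,100 by £7,000, which is 2 full-or-partial £5,000 increments; reduction = 2 × £200 = £400, leaving £1,396.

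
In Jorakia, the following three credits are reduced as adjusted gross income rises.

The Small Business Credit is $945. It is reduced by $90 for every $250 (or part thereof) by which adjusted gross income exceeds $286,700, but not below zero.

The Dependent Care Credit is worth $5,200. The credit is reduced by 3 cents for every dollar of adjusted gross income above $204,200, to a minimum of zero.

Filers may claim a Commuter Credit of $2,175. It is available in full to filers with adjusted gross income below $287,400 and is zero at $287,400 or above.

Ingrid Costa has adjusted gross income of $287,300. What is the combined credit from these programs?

$5,557

Small Business Credit: income exceeds $286,700 by $600, which is 3 full-or-partial $250 increments; reduction = 3 × $90 = $270, leaving $675.
Dependent Care Credit: 3% of the $83,100 excess over $204,200 is $2,493; credit = $5,200 − $2,493 = $2,707.
Commuter Credit: $287,300 is below the $287,400 cutoff, so the full $2,175 applies.
Total: $675 + $2,707 + $2,175 = $5,557.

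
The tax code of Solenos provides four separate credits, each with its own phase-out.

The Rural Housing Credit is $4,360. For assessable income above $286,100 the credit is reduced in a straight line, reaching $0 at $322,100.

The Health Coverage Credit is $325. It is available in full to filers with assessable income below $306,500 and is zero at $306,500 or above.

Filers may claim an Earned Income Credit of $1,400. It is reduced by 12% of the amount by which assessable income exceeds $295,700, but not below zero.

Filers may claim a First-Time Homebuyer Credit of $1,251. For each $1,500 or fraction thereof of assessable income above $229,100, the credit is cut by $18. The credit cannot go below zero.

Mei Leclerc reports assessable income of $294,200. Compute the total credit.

$5,563

Rural Housing Credit: $294,200 is $8,100 into a $36,000 phase-out range, leaving 27,900/36,000 of the credit: $4,360 × 27,900/36,000 = $3,379.
Health Coverage Credit: $294,200 is below the $306,500 cutoff, so the full $325 applies.
Earned Income Credit: $294,200 is at or below the $295,700 threshold, so the full $1,400 applies.
First-Time Homebuyer Credit: income exceeds $229,100 by $65,100, which is 44 full-or-partial $1,500 increments; reduction = 44 × $18 = $792, leaving $459.
Total: $3,379 + $325 + $1,400 + $459 = $5,563.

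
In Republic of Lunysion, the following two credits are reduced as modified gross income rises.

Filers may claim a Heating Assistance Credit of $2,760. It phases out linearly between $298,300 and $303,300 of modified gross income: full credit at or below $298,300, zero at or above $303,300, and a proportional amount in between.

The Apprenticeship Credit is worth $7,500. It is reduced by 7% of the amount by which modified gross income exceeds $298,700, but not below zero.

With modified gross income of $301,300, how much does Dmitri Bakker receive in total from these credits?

$8,422

Heating Assistance Credit: $301,300 is $3,000 into a $5,000 phase-out range, leaving 2,000/5,000 of the credit: $2,760 × 2,000/5,000 = $1,104.
Apprenticeship Credit: 7% of the $2,600 excess over $298,700 is $182; credit = $7,500 − $182 = $7,318.
Total: $1,104 + $7,318 = $8,422.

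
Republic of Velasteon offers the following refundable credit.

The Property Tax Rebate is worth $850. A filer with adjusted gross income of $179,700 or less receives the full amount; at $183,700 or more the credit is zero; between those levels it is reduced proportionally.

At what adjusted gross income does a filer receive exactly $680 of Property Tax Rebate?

$680 is 680/850 of the full $850, so 170/850 of the $4,000 range has been used: income = $179,700 + $4,000 × 170/850 = $180,500.

$180,500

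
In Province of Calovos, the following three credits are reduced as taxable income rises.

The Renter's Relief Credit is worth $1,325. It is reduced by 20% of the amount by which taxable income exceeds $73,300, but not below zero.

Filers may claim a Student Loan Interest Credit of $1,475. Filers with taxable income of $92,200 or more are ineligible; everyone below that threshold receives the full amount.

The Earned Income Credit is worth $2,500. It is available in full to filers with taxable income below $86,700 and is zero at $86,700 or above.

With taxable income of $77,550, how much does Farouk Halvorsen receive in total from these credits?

$4,450

Renter's Relief Credit: 20% of the $4,250 excess over $73,300 is $850; credit = $1,325 − $850 = $475.
Student Loan Interest Credit: $77,550 is below the $92,200 cutoff, so the full $1,475 applies.
Earned Income Credit: $77,550 is below the $86,700 cutoff, so the full $2,500 applies.
Total: $475 + $1,475 + $2,500 = $4,450.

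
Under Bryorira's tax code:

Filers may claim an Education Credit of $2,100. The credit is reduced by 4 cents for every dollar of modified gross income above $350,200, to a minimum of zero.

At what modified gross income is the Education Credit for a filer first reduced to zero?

The credit falls by 4% of each dollar above $350,200, so it reaches zero when the excess is $2,100 / 4% = $52,500: income = $350,200 + $52,500 = $402,700.

$402,700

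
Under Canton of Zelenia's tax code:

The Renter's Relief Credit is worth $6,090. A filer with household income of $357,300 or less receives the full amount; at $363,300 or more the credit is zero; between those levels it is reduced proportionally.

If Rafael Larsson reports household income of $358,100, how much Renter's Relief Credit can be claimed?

$5,278

Renter's Relief Credit: $358,100 is $800 into a $6,000 phase-out range, leaving 5,200/6,000 of the credit: $6,090 × 5,200/6,000 = $5,278.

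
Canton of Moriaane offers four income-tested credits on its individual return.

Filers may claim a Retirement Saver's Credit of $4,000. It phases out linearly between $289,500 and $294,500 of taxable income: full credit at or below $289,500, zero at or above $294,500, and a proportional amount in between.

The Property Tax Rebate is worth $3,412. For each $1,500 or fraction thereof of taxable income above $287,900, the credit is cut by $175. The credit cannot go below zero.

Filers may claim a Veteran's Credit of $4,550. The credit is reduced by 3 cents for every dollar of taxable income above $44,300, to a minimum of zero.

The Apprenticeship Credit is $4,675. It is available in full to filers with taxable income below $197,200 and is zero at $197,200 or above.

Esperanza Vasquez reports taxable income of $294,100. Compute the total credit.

Retirement Saver's Credit: $294,100 is $4,600 into a $5,000 phase-out range, leaving 400/5,000 of the credit: $4,000 × 400/5,000 = $320.
Property Tax Rebate: income exceeds $287,900 by $6,200, which is 5 full-or-partial $1,500 increments; reduction = 5 × $175 = $875, leaving $2,537.
Veteran's Credit: 3% of the $249,800 excess over $44,300 is $7,494 ≥ base, so the credit is $0.
Apprenticeship Credit: $294,100 meets or exceeds the $197,200 cutoff, so the credit is $0.
Total: $320 + $2,537 + $0 + $0 = $2,857.

$2,857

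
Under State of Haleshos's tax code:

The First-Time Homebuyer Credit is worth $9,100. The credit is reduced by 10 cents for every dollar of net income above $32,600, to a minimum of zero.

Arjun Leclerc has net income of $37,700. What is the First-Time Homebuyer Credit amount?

First-Time Homebuyer Credit: 10% of the $5,100 excess over $32,600 is $510; credit = $9,100 − $510 = $8,590.

$8,590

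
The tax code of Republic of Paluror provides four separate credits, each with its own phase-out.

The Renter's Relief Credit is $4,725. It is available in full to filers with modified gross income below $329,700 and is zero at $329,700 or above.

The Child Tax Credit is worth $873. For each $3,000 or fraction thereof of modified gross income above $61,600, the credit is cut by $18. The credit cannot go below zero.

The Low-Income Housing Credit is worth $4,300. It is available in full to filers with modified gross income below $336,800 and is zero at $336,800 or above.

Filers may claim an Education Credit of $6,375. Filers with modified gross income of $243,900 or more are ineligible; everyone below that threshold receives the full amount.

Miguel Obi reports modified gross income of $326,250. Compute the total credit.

$9,025

Renter's Relief Credit: $326,250 is below the $329,700 cutoff, so the full $4,725 applies.
Child Tax Credit: income exceeds $61,600 by $264,650 → 89 increments × $18 = $1,602 ≥ base, so the credit is $0.
Low-Income Housing Credit: $326,250 is below the $336,800 cutoff, so the full $4,300 applies.
Education Credit: $326,250 meets or exceeds the $243,900 cutoff, so the credit is $0.
Total: $4,725 + $0 + $4,300 + $0 = $9,025.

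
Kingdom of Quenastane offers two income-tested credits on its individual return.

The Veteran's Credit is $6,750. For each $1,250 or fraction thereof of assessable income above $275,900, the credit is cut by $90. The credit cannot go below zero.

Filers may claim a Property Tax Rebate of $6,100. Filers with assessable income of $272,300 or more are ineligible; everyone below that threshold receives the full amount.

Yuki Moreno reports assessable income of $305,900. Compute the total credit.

Veteran's Credit: income exceeds $275,900 by $30,000, which is 24 full-or-partial $1,250 increments; reduction = 24 × $90 = $2,160, leaving $4,590.
Property Tax Rebate: $305,900 meets or exceeds the $272,300 cutoff, so the credit is $0.
Total: $4,590 + $0 = $4,590.

$4,590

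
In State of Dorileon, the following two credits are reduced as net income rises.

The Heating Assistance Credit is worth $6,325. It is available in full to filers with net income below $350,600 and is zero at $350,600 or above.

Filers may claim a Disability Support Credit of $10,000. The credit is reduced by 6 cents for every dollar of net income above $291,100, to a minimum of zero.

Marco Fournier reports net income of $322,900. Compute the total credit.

$14,417

Heating Assistance Credit: $322,900 is below the $350,600 cutoff, so the full $6,325 applies.
Disability Support Credit: 6% of the $31,800 excess over $291,100 is $1,908; credit = $10,000 − $1,908 = $8,092.
Total: $6,325 + $8,092 = $14,417.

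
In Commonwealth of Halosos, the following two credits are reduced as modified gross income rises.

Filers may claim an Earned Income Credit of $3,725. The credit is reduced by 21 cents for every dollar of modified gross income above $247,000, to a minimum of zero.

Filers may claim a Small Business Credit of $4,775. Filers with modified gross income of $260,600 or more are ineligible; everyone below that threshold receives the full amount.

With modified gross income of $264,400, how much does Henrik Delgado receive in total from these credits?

Earned Income Credit: 21% of the $17,400 excess over $247,000 is $3,654; credit = $3,725 − $3,654 = $71.
Small Business Credit: $264,400 meets or exceeds the $260,600 cutoff, so the credit is $0.
Total: $71 + $0 = $71.

$71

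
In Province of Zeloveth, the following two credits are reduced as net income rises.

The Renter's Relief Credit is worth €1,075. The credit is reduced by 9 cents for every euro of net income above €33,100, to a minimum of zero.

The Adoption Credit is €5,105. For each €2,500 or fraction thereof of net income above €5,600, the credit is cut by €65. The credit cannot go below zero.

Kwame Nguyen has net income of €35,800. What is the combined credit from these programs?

Renter's Relief Credit: 9% of the €2,700 excess over €33,100 is €243; credit = €1,075 − €243 = €832.
Adoption Credit: income exceeds €5,600 by €30,200, which is 13 full-or-partial €2,500 increments; reduction = 13 × €65 = €845, leaving €4,260.
Total: €832 + €4,260 = €5,092.

€5,092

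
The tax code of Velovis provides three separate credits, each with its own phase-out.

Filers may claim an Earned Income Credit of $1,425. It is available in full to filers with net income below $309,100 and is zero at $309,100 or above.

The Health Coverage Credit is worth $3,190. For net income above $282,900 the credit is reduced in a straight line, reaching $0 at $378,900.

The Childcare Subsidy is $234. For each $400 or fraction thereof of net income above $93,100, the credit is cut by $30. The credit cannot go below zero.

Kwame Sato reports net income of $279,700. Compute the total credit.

Earned Income Credit: $279,700 is below the $309,100 cutoff, so the full $1,425 applies.
Health Coverage Credit: $279,700 is at or below the $282,900 threshold, so the full $3,190 applies.
Childcare Subsidy: income exceeds $93,100 by $186,600 → 467 increments × $30 = $14,010 ≥ base, so the credit is $0.
Total: $1,425 + $3,190 + $0 = $4,615.

$4,615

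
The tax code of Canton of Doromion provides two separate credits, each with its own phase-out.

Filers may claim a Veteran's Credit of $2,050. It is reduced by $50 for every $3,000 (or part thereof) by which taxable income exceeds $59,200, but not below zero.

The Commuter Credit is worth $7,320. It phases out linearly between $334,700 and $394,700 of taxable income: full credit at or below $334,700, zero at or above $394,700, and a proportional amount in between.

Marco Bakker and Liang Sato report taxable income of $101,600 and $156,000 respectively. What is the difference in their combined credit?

$900

Marco ($101,600): Veteran's Credit: income exceeds $59,200 by $42,400, which is 15 full-or-partial $3,000 increments; reduction = 15 × $50 = $750, leaving $1,300. Commuter Credit: $101,600 is at or below the $334,700 threshold, so the full $7,320 applies. total $1,300 + $7,320 = $8,620
Liang ($156,000): Veteran's Credit: income exceeds $59,200 by $96,800, which is 33 full-or-partial $3,000 increments; reduction = 33 × $50 = $1,650, leaving $400. Commuter Credit: $156,000 is at or below the $334,700 threshold, so the full $7,320 applies. total $400 + $7,320 = $7,720
Difference: |$8,620 − $7,720| = $900.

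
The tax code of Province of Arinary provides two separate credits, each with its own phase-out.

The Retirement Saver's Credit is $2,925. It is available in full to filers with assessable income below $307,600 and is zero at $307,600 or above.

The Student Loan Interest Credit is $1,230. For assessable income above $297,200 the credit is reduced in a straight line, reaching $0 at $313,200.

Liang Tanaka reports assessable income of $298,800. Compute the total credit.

Retirement Saver's Credit: $298,800 is below the $307,600 cutoff, so the full $2,925 applies.
Student Loan Interest Credit: $298,800 is $1,600 into a $16,000 phase-out range, leaving 14,400/16,000 of the credit: $1,230 × 14,400/16,000 = $1,107.
Total: $2,925 + $1,107 = $4,032.

$4,032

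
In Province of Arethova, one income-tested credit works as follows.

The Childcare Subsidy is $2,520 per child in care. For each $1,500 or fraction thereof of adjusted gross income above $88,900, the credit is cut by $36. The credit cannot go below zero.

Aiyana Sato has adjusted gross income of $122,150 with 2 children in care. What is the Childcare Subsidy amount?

$4,212

Childcare Subsidy: base = 2 × $2,520 = $5,040. income exceeds $88,900 by $33,250, which is 23 full-or-partial $1,500 increments; reduction = 23 × $36 = $828, leaving $4,212.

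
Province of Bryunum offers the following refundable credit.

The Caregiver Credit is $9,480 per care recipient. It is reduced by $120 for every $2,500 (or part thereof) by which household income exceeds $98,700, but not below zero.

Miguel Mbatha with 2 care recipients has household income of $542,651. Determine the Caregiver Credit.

Caregiver Credit: base = 2 × $9,480 = $18,960. income exceeds $98,700 by $443,951 → 178 increments × $120 = $21,360 ≥ base, so the credit is $0.

$0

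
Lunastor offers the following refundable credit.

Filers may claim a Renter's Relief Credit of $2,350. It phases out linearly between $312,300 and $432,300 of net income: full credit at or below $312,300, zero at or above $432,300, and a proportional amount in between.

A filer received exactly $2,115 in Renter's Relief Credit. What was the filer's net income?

$2,115 is 2,115/2,350 of the full $2,350, so 235/2,350 of the $120,000 range has been used: income = $312,300 + $120,000 × 235/2,350 = $324,300.

$324,300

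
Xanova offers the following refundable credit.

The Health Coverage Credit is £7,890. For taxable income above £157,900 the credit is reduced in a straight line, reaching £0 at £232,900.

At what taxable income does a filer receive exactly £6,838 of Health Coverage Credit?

£6,838 is 6,838/7,890 of the full £7,890, so 1,052/7,890 of the £75,000 range has been used: income = £157,900 + £75,000 × 1,052/7,890 = £167,900.

£167,900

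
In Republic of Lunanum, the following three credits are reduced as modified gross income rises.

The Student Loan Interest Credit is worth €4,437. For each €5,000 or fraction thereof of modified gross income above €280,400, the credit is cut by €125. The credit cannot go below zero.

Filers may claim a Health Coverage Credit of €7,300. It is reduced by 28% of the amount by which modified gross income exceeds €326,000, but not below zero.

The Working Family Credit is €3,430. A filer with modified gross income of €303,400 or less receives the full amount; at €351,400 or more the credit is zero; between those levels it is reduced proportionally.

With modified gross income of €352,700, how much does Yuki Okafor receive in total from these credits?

€2,562

Student Loan Interest Credit: income exceeds €280,400 by €72,300, which is 15 full-or-partial €5,000 increments; reduction = 15 × €125 = €1,875, leaving €2,562.
Health Coverage Credit: 28% of the €26,700 excess over €326,000 is €7,476 ≥ base, so the credit is €0.
Working Family Credit: €352,700 is at or above €351,400, so the credit is €0.
Total: €2,562 + €0 + €0 = €2,562.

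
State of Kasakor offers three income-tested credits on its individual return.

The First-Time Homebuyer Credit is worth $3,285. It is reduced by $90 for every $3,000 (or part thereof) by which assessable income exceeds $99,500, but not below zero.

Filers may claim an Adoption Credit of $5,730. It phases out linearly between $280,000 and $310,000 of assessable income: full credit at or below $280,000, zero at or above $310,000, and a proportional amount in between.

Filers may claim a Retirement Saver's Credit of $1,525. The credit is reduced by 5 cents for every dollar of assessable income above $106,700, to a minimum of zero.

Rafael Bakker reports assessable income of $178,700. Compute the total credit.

First-Time Homebuyer Credit: income exceeds $99,500 by $79,200, which is 27 full-or-partial $3,000 increments; reduction = 27 × $90 = $2,430, leaving $855.
Adoption Credit: $178,700 is at or below the $280,000 threshold, so the full $5,730 applies.
Retirement Saver's Credit: 5% of the $72,000 excess over $106,700 is $3,600 ≥ base, so the credit is $0.
Total: $855 + $5,730 + $0 = $6,585.

$6,585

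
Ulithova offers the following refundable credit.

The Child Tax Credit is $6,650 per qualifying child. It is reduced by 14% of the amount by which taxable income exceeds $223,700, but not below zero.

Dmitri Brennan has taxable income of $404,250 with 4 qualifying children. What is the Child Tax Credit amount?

$1,323

Child Tax Credit: base = 4 × $6,650 = $26,600. 14% of the $180,550 excess over $223,700 is $25,277; credit = $26,600 − $25,277 = $1,323.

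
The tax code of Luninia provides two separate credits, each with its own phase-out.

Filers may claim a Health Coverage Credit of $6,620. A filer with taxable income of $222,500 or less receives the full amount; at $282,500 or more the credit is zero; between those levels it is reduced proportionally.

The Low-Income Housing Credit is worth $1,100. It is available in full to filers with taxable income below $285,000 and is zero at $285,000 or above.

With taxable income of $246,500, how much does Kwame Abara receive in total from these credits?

Health Coverage Credit: $246,500 is $24,000 into a $60,000 phase-out range, leaving 36,000/60,000 of the credit: $6,620 × 36,000/60,000 = $3,972.
Low-Income Housing Credit: $246,500 is below the $285,000 cutoff, so the full $1,100 applies.
Total: $3,972 + $1,100 = $5,072.

$5,072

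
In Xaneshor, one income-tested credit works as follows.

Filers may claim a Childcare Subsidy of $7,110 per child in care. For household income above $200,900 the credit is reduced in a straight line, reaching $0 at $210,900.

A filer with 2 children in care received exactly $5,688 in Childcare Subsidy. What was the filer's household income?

$206,900

Full credit = 2 × $7,110 = $14,220.
$5,688 is 5,688/14,220 of the full $14,220, so 8,532/14,220 of the $10,000 range has been used: income = $200,900 + $10,000 × 8,532/14,220 = $206,900.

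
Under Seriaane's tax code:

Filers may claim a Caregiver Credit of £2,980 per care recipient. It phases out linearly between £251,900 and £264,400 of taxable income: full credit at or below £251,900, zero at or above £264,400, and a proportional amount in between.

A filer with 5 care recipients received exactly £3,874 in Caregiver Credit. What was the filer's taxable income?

Full credit = 5 × £2,980 = £14,900.
£3,874 is 3,874/14,900 of the full £14,900, so 11,026/14,900 of the £12,500 range has been used: income = £251,900 + £12,500 × 11,026/14,900 = £261,150.

£261,150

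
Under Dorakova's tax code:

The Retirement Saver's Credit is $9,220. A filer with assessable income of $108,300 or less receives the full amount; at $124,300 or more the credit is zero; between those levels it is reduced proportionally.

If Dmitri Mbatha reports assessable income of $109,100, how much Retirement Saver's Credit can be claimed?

$8,759

Retirement Saver's Credit: $109,100 is $800 into a $16,000 phase-out range, leaving 15,200/16,000 of the credit: $9,220 × 15,200/16,000 = $8,759.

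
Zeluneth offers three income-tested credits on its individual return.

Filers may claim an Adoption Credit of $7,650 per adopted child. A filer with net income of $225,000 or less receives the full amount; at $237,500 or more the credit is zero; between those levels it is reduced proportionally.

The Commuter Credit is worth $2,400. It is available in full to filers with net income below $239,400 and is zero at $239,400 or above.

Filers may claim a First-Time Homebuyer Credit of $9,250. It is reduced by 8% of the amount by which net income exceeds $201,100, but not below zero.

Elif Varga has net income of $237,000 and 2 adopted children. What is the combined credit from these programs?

$9,390

Adoption Credit: base = 2 × $7,650 = $15,300. $237,000 is $12,000 into a $12,500 phase-out range, leaving 500/12,500 of the credit: $15,300 × 500/12,500 = $612.
Commuter Credit: $237,000 is below the $239,400 cutoff, so the full $2,400 applies.
First-Time Homebuyer Credit: 8% of the $35,900 excess over $201,100 is $2,872; credit = $9,250 − $2,872 = $6,378.
Total: $612 + $2,400 + $6,378 = $9,390.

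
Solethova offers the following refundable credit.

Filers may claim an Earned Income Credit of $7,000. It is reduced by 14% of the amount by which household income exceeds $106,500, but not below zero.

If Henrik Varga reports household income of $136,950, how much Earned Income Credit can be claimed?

Earned Income Credit: 14% of the $30,450 excess over $106,500 is $4,263; credit = $7,000 − $4,263 = $2,737.

$2,737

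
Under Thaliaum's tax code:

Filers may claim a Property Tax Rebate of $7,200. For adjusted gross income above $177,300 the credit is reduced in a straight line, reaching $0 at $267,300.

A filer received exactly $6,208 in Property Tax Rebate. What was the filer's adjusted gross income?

$6,208 is 6,208/7,200 of the full $7,200, so 992/7,200 of the $90,000 range has been used: income = $177,300 + $90,000 × 992/7,200 = $189,700.

$189,700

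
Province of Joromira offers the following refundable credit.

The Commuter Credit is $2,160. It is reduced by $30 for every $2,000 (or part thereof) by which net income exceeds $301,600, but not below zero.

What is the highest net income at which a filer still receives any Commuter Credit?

After 71 increments the reduction is 71 × $30 = $2,130, leaving $30; one more increment wipes it out. Increment 71 ends at excess 71 × $2,000 = $142,000, so the highest qualifying income is $301,600 + $142,000 = $443,600.

$443,600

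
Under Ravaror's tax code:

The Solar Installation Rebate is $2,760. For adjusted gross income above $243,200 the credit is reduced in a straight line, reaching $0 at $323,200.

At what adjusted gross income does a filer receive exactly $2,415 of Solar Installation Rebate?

$253,200

$2,415 is 2,415/2,760 of the full $2,760, so 345/2,760 of the $80,000 range has been used: income = $243,200 + $80,000 × 345/2,760 = $253,200.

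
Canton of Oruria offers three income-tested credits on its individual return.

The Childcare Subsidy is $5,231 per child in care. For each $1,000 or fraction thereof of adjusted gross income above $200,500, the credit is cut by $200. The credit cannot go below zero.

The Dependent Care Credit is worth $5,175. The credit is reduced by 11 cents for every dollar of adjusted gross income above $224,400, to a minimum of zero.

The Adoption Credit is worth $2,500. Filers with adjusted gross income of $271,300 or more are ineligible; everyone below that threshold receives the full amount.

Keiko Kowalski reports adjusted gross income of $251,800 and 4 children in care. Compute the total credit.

$15,185

Childcare Subsidy: base = 4 × $5,231 = $20,924. income exceeds $200,500 by $51,300, which is 52 full-or-partial $1,000 increments; reduction = 52 × $200 = $10,400, leaving $10,524.
Dependent Care Credit: 11% of the $27,400 excess over $224,400 is $3,014; credit = $5,175 − $3,014 = $2,161.
Adoption Credit: $251,800 is below the $271,300 cutoff, so the full $2,500 applies.
Total: $10,524 + $2,161 + $2,500 = $15,185.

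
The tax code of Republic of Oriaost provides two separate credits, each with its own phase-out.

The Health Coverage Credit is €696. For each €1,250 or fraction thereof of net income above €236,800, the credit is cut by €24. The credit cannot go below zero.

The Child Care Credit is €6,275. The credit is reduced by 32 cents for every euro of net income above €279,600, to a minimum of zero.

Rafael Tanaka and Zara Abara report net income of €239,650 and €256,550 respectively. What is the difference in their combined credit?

Rafael (€239,650): Health Coverage Credit: income exceeds €236,800 by €2,850, which is 3 full-or-partial €1,250 increments; reduction = 3 × €24 = €72, leaving €624. Child Care Credit: €239,650 is at or below the €279,600 threshold, so the full €6,275 applies. total €624 + €6,275 = €6,899
Zara (€256,550): Health Coverage Credit: income exceeds €236,800 by €19,750, which is 16 full-or-partial €1,250 increments; reduction = 16 × €24 = €384, leaving €312. Child Care Credit: €256,550 is at or below the €279,600 threshold, so the full €6,275 applies. total €312 + €6,275 = €6,587
Difference: |€6,899 − €6,587| = €312.

€312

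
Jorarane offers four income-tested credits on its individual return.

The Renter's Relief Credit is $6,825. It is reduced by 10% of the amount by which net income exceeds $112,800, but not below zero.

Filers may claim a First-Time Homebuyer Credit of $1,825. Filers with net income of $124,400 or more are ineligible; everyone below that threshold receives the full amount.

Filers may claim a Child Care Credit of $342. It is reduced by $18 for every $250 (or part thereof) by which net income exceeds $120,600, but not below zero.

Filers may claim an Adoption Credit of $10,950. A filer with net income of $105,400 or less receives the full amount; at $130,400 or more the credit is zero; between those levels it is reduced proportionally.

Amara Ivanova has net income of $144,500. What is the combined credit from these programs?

$3,655

Renter's Relief Credit: 10% of the $31,700 excess over $112,800 is $3,170; credit = $6,825 − $3,170 = $3,655.
First-Time Homebuyer Credit: $144,500 meets or exceeds the $124,400 cutoff, so the credit is $0.
Child Care Credit: income exceeds $120,600 by $23,900 → 96 increments × $18 = $1,728 ≥ base, so the credit is $0.
Adoption Credit: $144,500 is at or above $130,400, so the credit is $0.
Total: $3,655 + $0 + $0 + $0 = $3,655.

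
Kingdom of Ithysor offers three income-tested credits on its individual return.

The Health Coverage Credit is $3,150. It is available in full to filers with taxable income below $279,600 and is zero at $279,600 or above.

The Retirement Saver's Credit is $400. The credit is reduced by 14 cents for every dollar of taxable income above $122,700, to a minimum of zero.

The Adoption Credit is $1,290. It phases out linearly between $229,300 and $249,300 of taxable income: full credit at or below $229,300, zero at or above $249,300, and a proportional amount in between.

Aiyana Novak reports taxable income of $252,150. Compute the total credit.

Health Coverage Credit: $252,150 is below the $279,600 cutoff, so the full $3,150 applies.
Retirement Saver's Credit: 14% of the $129,450 excess over $122,700 is $18,123 ≥ base, so the credit is $0.
Adoption Credit: $252,150 is at or above $249,300, so the credit is $0.
Total: $3,150 + $0 + $0 = $3,150.

$3,150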